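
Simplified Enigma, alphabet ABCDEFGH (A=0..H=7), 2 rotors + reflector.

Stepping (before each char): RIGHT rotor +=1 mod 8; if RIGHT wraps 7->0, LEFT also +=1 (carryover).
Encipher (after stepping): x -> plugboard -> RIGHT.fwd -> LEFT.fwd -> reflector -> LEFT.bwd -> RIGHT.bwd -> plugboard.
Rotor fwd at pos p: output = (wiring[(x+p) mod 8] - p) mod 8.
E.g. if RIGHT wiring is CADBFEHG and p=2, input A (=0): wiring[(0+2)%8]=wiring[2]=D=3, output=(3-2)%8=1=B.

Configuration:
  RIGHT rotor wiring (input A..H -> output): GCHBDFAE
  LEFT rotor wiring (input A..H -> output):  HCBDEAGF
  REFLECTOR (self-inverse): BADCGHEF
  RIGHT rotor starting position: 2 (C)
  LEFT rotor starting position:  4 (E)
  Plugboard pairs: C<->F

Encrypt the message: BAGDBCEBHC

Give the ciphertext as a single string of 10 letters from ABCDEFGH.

Char 1 ('B'): step: R->3, L=4; B->plug->B->R->A->L->A->refl->B->L'->D->R'->F->plug->C
Char 2 ('A'): step: R->4, L=4; A->plug->A->R->H->L->H->refl->F->L'->G->R'->F->plug->C
Char 3 ('G'): step: R->5, L=4; G->plug->G->R->E->L->D->refl->C->L'->C->R'->F->plug->C
Char 4 ('D'): step: R->6, L=4; D->plug->D->R->E->L->D->refl->C->L'->C->R'->A->plug->A
Char 5 ('B'): step: R->7, L=4; B->plug->B->R->H->L->H->refl->F->L'->G->R'->G->plug->G
Char 6 ('C'): step: R->0, L->5 (L advanced); C->plug->F->R->F->L->E->refl->G->L'->G->R'->A->plug->A
Char 7 ('E'): step: R->1, L=5; E->plug->E->R->E->L->F->refl->H->L'->H->R'->F->plug->C
Char 8 ('B'): step: R->2, L=5; B->plug->B->R->H->L->H->refl->F->L'->E->R'->G->plug->G
Char 9 ('H'): step: R->3, L=5; H->plug->H->R->E->L->F->refl->H->L'->H->R'->G->plug->G
Char 10 ('C'): step: R->4, L=5; C->plug->F->R->G->L->G->refl->E->L'->F->R'->H->plug->H

Answer: CCCAGACGGH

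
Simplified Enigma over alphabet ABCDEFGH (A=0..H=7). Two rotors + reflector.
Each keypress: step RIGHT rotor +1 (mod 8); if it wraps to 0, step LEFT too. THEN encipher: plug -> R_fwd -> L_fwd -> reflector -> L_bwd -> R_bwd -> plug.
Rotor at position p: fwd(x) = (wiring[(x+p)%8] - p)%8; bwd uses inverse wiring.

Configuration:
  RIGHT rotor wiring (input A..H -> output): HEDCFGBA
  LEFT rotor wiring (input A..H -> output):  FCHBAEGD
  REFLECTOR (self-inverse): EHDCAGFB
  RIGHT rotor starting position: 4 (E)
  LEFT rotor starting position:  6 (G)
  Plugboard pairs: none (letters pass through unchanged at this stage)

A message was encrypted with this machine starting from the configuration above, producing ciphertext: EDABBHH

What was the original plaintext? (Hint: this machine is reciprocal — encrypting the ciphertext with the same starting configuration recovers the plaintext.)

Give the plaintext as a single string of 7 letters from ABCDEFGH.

Answer: AEGDDDC

Derivation:
Char 1 ('E'): step: R->5, L=6; E->plug->E->R->H->L->G->refl->F->L'->B->R'->A->plug->A
Char 2 ('D'): step: R->6, L=6; D->plug->D->R->G->L->C->refl->D->L'->F->R'->E->plug->E
Char 3 ('A'): step: R->7, L=6; A->plug->A->R->B->L->F->refl->G->L'->H->R'->G->plug->G
Char 4 ('B'): step: R->0, L->7 (L advanced); B->plug->B->R->E->L->C->refl->D->L'->C->R'->D->plug->D
Char 5 ('B'): step: R->1, L=7; B->plug->B->R->C->L->D->refl->C->L'->E->R'->D->plug->D
Char 6 ('H'): step: R->2, L=7; H->plug->H->R->C->L->D->refl->C->L'->E->R'->D->plug->D
Char 7 ('H'): step: R->3, L=7; H->plug->H->R->A->L->E->refl->A->L'->D->R'->C->plug->C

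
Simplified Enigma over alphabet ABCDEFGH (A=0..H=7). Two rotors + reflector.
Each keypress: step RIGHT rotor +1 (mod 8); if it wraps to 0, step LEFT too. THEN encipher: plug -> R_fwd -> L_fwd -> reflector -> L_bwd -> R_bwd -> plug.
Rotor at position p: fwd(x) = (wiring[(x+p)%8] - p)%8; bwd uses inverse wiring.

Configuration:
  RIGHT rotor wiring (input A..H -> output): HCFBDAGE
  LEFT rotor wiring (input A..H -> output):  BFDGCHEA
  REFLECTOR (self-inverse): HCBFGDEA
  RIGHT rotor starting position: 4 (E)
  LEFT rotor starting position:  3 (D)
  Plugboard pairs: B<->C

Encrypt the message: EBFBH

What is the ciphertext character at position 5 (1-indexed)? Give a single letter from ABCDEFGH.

Char 1 ('E'): step: R->5, L=3; E->plug->E->R->F->L->G->refl->E->L'->C->R'->D->plug->D
Char 2 ('B'): step: R->6, L=3; B->plug->C->R->B->L->H->refl->A->L'->H->R'->E->plug->E
Char 3 ('F'): step: R->7, L=3; F->plug->F->R->E->L->F->refl->D->L'->A->R'->B->plug->C
Char 4 ('B'): step: R->0, L->4 (L advanced); B->plug->C->R->F->L->B->refl->C->L'->H->R'->A->plug->A
Char 5 ('H'): step: R->1, L=4; H->plug->H->R->G->L->H->refl->A->L'->C->R'->D->plug->D

D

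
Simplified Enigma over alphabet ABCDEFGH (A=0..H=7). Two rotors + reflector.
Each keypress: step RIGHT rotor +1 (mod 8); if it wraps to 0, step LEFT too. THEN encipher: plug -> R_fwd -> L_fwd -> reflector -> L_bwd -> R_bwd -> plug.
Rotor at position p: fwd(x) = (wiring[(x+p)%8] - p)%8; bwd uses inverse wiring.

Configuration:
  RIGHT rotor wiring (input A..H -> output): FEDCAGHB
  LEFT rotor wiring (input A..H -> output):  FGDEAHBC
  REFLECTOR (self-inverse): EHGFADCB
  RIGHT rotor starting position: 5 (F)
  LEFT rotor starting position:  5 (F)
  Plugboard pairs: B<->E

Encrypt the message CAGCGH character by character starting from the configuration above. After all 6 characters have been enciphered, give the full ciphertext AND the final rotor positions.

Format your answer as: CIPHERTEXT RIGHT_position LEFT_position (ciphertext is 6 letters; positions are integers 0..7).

Char 1 ('C'): step: R->6, L=5; C->plug->C->R->H->L->D->refl->F->L'->C->R'->G->plug->G
Char 2 ('A'): step: R->7, L=5; A->plug->A->R->C->L->F->refl->D->L'->H->R'->G->plug->G
Char 3 ('G'): step: R->0, L->6 (L advanced); G->plug->G->R->H->L->B->refl->H->L'->C->R'->D->plug->D
Char 4 ('C'): step: R->1, L=6; C->plug->C->R->B->L->E->refl->A->L'->D->R'->A->plug->A
Char 5 ('G'): step: R->2, L=6; G->plug->G->R->D->L->A->refl->E->L'->B->R'->A->plug->A
Char 6 ('H'): step: R->3, L=6; H->plug->H->R->A->L->D->refl->F->L'->E->R'->D->plug->D
Final: ciphertext=GGDAAD, RIGHT=3, LEFT=6

Answer: GGDAAD 3 6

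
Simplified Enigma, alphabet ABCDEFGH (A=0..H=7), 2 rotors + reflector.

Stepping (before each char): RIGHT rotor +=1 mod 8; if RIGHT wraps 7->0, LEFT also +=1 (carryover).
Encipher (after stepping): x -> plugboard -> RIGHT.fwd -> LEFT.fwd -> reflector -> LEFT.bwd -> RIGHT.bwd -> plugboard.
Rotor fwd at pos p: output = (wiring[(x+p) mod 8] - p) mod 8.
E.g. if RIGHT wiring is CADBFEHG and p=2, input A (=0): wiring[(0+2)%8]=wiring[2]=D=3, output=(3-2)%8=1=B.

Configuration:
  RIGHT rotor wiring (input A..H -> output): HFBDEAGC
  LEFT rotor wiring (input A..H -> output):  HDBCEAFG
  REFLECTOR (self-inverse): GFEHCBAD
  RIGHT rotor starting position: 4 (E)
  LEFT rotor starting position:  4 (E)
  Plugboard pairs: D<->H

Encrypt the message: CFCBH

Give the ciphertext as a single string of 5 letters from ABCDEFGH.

Char 1 ('C'): step: R->5, L=4; C->plug->C->R->F->L->H->refl->D->L'->E->R'->F->plug->F
Char 2 ('F'): step: R->6, L=4; F->plug->F->R->F->L->H->refl->D->L'->E->R'->B->plug->B
Char 3 ('C'): step: R->7, L=4; C->plug->C->R->G->L->F->refl->B->L'->C->R'->D->plug->H
Char 4 ('B'): step: R->0, L->5 (L advanced); B->plug->B->R->F->L->E->refl->C->L'->D->R'->D->plug->H
Char 5 ('H'): step: R->1, L=5; H->plug->D->R->D->L->C->refl->E->L'->F->R'->F->plug->F

Answer: FBHHF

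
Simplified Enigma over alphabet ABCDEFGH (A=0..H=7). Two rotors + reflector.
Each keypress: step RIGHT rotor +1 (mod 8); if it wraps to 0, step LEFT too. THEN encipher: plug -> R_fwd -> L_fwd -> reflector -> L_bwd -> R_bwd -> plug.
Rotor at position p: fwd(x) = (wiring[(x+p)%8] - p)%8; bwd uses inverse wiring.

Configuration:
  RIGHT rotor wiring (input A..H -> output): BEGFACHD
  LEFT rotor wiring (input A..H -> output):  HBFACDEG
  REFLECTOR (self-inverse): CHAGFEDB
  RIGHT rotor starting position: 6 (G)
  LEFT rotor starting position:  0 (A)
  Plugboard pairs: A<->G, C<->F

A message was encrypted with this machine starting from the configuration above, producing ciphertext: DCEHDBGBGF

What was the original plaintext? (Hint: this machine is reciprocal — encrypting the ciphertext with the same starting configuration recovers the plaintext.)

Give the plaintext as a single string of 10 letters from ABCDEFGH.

Char 1 ('D'): step: R->7, L=0; D->plug->D->R->H->L->G->refl->D->L'->F->R'->C->plug->F
Char 2 ('C'): step: R->0, L->1 (L advanced); C->plug->F->R->C->L->H->refl->B->L'->D->R'->H->plug->H
Char 3 ('E'): step: R->1, L=1; E->plug->E->R->B->L->E->refl->F->L'->G->R'->F->plug->C
Char 4 ('H'): step: R->2, L=1; H->plug->H->R->C->L->H->refl->B->L'->D->R'->B->plug->B
Char 5 ('D'): step: R->3, L=1; D->plug->D->R->E->L->C->refl->A->L'->A->R'->E->plug->E
Char 6 ('B'): step: R->4, L=1; B->plug->B->R->G->L->F->refl->E->L'->B->R'->H->plug->H
Char 7 ('G'): step: R->5, L=1; G->plug->A->R->F->L->D->refl->G->L'->H->R'->E->plug->E
Char 8 ('B'): step: R->6, L=1; B->plug->B->R->F->L->D->refl->G->L'->H->R'->F->plug->C
Char 9 ('G'): step: R->7, L=1; G->plug->A->R->E->L->C->refl->A->L'->A->R'->H->plug->H
Char 10 ('F'): step: R->0, L->2 (L advanced); F->plug->C->R->G->L->F->refl->E->L'->F->R'->D->plug->D

Answer: FHCBEHECHD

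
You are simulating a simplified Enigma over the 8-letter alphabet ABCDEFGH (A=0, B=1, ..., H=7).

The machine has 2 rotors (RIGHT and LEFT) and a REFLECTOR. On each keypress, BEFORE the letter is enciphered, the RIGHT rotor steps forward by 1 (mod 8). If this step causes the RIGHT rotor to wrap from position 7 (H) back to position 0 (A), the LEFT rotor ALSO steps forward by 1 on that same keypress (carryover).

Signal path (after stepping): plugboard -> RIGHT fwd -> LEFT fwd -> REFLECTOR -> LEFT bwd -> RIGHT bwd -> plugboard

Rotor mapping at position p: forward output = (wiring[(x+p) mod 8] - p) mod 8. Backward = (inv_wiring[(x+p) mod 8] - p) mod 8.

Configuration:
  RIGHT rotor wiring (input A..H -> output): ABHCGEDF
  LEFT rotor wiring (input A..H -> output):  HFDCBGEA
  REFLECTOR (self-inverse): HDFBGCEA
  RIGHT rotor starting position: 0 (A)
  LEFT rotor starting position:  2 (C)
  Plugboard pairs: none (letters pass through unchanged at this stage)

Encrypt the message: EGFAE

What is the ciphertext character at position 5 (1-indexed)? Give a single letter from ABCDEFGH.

Char 1 ('E'): step: R->1, L=2; E->plug->E->R->D->L->E->refl->G->L'->F->R'->D->plug->D
Char 2 ('G'): step: R->2, L=2; G->plug->G->R->G->L->F->refl->C->L'->E->R'->C->plug->C
Char 3 ('F'): step: R->3, L=2; F->plug->F->R->F->L->G->refl->E->L'->D->R'->B->plug->B
Char 4 ('A'): step: R->4, L=2; A->plug->A->R->C->L->H->refl->A->L'->B->R'->D->plug->D
Char 5 ('E'): step: R->5, L=2; E->plug->E->R->E->L->C->refl->F->L'->G->R'->B->plug->B

B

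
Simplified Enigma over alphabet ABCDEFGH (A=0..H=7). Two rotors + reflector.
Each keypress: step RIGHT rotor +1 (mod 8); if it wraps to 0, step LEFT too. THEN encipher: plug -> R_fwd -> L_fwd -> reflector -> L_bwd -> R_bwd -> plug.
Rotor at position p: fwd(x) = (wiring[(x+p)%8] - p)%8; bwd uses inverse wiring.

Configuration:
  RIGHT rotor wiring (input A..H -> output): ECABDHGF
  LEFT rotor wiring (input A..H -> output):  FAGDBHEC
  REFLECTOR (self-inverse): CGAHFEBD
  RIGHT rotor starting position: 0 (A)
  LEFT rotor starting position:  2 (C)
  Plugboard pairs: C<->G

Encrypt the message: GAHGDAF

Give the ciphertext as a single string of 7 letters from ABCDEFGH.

Char 1 ('G'): step: R->1, L=2; G->plug->C->R->A->L->E->refl->F->L'->D->R'->H->plug->H
Char 2 ('A'): step: R->2, L=2; A->plug->A->R->G->L->D->refl->H->L'->C->R'->G->plug->C
Char 3 ('H'): step: R->3, L=2; H->plug->H->R->F->L->A->refl->C->L'->E->R'->C->plug->G
Char 4 ('G'): step: R->4, L=2; G->plug->C->R->C->L->H->refl->D->L'->G->R'->F->plug->F
Char 5 ('D'): step: R->5, L=2; D->plug->D->R->H->L->G->refl->B->L'->B->R'->B->plug->B
Char 6 ('A'): step: R->6, L=2; A->plug->A->R->A->L->E->refl->F->L'->D->R'->F->plug->F
Char 7 ('F'): step: R->7, L=2; F->plug->F->R->E->L->C->refl->A->L'->F->R'->B->plug->B

Answer: HCGFBFB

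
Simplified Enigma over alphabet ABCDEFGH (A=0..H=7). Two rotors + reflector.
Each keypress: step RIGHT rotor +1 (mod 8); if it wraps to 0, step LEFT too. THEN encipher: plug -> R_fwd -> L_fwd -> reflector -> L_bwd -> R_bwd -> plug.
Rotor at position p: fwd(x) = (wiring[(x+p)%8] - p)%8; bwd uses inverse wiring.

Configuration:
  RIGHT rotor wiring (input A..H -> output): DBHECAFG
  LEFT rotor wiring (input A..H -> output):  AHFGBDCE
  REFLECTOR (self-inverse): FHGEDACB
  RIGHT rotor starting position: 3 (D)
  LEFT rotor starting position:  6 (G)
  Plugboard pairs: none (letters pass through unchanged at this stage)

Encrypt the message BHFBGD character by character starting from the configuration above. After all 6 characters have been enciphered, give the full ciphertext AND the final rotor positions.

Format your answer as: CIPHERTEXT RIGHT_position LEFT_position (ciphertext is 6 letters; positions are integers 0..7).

Answer: GGBFAF 1 7

Derivation:
Char 1 ('B'): step: R->4, L=6; B->plug->B->R->E->L->H->refl->B->L'->D->R'->G->plug->G
Char 2 ('H'): step: R->5, L=6; H->plug->H->R->F->L->A->refl->F->L'->H->R'->G->plug->G
Char 3 ('F'): step: R->6, L=6; F->plug->F->R->G->L->D->refl->E->L'->A->R'->B->plug->B
Char 4 ('B'): step: R->7, L=6; B->plug->B->R->E->L->H->refl->B->L'->D->R'->F->plug->F
Char 5 ('G'): step: R->0, L->7 (L advanced); G->plug->G->R->F->L->C->refl->G->L'->D->R'->A->plug->A
Char 6 ('D'): step: R->1, L=7; D->plug->D->R->B->L->B->refl->H->L'->E->R'->F->plug->F
Final: ciphertext=GGBFAF, RIGHT=1, LEFT=7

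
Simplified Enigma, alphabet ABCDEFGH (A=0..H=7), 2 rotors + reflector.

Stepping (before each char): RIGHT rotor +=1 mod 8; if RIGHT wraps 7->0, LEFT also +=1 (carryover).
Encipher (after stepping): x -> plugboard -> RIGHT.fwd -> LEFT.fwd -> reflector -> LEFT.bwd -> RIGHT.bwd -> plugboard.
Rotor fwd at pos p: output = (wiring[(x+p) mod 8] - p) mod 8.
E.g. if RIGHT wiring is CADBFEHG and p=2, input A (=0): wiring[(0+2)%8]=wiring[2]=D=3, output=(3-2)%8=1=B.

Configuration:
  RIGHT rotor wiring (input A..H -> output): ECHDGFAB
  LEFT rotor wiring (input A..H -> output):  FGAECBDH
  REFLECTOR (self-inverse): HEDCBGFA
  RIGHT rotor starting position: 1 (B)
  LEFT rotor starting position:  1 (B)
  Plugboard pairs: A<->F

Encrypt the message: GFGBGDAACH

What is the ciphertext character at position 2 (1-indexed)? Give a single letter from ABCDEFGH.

Char 1 ('G'): step: R->2, L=1; G->plug->G->R->C->L->D->refl->C->L'->F->R'->A->plug->F
Char 2 ('F'): step: R->3, L=1; F->plug->A->R->A->L->F->refl->G->L'->G->R'->E->plug->E

E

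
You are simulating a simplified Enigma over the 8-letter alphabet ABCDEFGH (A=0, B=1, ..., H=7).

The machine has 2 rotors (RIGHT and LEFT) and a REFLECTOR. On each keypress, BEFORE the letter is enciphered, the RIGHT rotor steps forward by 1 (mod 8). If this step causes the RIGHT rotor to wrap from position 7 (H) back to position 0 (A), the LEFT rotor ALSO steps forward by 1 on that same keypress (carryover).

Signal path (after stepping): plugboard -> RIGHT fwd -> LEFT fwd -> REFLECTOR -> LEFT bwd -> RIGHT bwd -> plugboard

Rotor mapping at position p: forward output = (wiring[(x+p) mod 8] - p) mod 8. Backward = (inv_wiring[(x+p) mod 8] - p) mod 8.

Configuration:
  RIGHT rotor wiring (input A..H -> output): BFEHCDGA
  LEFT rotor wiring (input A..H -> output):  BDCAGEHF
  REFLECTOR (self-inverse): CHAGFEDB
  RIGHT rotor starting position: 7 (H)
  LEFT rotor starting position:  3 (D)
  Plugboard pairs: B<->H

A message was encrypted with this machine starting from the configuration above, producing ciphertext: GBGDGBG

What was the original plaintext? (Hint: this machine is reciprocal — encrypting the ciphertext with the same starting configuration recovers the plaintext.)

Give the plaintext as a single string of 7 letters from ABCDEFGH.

Char 1 ('G'): step: R->0, L->4 (L advanced); G->plug->G->R->G->L->G->refl->D->L'->C->R'->E->plug->E
Char 2 ('B'): step: R->1, L=4; B->plug->H->R->A->L->C->refl->A->L'->B->R'->D->plug->D
Char 3 ('G'): step: R->2, L=4; G->plug->G->R->H->L->E->refl->F->L'->E->R'->E->plug->E
Char 4 ('D'): step: R->3, L=4; D->plug->D->R->D->L->B->refl->H->L'->F->R'->E->plug->E
Char 5 ('G'): step: R->4, L=4; G->plug->G->R->A->L->C->refl->A->L'->B->R'->F->plug->F
Char 6 ('B'): step: R->5, L=4; B->plug->H->R->F->L->H->refl->B->L'->D->R'->C->plug->C
Char 7 ('G'): step: R->6, L=4; G->plug->G->R->E->L->F->refl->E->L'->H->R'->D->plug->D

Answer: EDEEFCD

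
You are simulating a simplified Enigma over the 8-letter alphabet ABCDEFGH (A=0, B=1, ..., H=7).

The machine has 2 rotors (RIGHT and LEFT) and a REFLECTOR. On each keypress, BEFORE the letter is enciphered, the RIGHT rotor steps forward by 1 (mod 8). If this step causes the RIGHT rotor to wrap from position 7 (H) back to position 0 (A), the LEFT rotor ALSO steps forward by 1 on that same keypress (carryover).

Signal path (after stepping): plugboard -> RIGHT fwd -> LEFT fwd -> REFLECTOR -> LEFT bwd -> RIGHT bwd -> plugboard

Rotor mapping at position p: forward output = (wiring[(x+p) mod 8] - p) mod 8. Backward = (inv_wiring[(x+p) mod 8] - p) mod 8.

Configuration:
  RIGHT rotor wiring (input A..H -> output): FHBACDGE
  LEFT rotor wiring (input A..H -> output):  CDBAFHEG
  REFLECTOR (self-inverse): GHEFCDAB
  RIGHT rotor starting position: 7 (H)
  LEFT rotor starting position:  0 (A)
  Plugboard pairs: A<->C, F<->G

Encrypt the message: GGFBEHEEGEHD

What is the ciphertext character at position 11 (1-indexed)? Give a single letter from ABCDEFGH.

Char 1 ('G'): step: R->0, L->1 (L advanced); G->plug->F->R->D->L->E->refl->C->L'->A->R'->D->plug->D
Char 2 ('G'): step: R->1, L=1; G->plug->F->R->F->L->D->refl->F->L'->G->R'->A->plug->C
Char 3 ('F'): step: R->2, L=1; F->plug->G->R->D->L->E->refl->C->L'->A->R'->C->plug->A
Char 4 ('B'): step: R->3, L=1; B->plug->B->R->H->L->B->refl->H->L'->C->R'->F->plug->G
Char 5 ('E'): step: R->4, L=1; E->plug->E->R->B->L->A->refl->G->L'->E->R'->H->plug->H
Char 6 ('H'): step: R->5, L=1; H->plug->H->R->F->L->D->refl->F->L'->G->R'->A->plug->C
Char 7 ('E'): step: R->6, L=1; E->plug->E->R->D->L->E->refl->C->L'->A->R'->A->plug->C
Char 8 ('E'): step: R->7, L=1; E->plug->E->R->B->L->A->refl->G->L'->E->R'->G->plug->F
Char 9 ('G'): step: R->0, L->2 (L advanced); G->plug->F->R->D->L->F->refl->D->L'->C->R'->E->plug->E
Char 10 ('E'): step: R->1, L=2; E->plug->E->R->C->L->D->refl->F->L'->D->R'->G->plug->F
Char 11 ('H'): step: R->2, L=2; H->plug->H->R->F->L->E->refl->C->L'->E->R'->E->plug->E

E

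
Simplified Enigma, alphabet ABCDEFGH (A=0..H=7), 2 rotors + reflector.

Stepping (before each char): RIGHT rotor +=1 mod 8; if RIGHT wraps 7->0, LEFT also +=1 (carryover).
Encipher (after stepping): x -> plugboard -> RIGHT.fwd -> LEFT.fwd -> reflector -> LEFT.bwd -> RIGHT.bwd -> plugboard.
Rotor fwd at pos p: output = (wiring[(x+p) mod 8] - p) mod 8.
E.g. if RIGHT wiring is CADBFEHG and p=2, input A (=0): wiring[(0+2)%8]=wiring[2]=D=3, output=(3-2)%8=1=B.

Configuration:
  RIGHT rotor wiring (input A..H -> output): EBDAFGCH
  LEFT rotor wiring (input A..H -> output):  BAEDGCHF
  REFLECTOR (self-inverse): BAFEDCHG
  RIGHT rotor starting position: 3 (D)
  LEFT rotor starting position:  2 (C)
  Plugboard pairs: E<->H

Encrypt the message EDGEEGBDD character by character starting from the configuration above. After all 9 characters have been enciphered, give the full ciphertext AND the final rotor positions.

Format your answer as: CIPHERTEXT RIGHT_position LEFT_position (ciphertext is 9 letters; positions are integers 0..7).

Char 1 ('E'): step: R->4, L=2; E->plug->H->R->E->L->F->refl->C->L'->A->R'->E->plug->H
Char 2 ('D'): step: R->5, L=2; D->plug->D->R->H->L->G->refl->H->L'->G->R'->F->plug->F
Char 3 ('G'): step: R->6, L=2; G->plug->G->R->H->L->G->refl->H->L'->G->R'->C->plug->C
Char 4 ('E'): step: R->7, L=2; E->plug->H->R->D->L->A->refl->B->L'->B->R'->E->plug->H
Char 5 ('E'): step: R->0, L->3 (L advanced); E->plug->H->R->H->L->B->refl->A->L'->A->R'->D->plug->D
Char 6 ('G'): step: R->1, L=3; G->plug->G->R->G->L->F->refl->C->L'->E->R'->D->plug->D
Char 7 ('B'): step: R->2, L=3; B->plug->B->R->G->L->F->refl->C->L'->E->R'->D->plug->D
Char 8 ('D'): step: R->3, L=3; D->plug->D->R->H->L->B->refl->A->L'->A->R'->H->plug->E
Char 9 ('D'): step: R->4, L=3; D->plug->D->R->D->L->E->refl->D->L'->B->R'->A->plug->A
Final: ciphertext=HFCHDDDEA, RIGHT=4, LEFT=3

Answer: HFCHDDDEA 4 3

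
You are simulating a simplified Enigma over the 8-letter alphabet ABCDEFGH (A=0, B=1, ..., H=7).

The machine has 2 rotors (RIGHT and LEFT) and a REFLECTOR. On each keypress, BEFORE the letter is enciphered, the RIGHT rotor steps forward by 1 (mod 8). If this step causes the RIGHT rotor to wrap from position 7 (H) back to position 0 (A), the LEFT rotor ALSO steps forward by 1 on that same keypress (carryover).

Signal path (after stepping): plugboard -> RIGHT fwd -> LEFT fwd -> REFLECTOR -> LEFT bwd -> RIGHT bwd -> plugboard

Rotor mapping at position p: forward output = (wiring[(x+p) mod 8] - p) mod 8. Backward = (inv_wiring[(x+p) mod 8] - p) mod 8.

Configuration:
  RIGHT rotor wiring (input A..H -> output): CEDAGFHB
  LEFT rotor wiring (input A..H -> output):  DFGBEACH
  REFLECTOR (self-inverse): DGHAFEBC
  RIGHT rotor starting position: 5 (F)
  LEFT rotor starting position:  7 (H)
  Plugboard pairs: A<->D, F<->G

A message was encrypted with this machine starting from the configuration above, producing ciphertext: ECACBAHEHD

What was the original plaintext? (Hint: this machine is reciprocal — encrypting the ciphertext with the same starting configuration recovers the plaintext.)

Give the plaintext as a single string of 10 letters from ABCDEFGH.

Char 1 ('E'): step: R->6, L=7; E->plug->E->R->F->L->F->refl->E->L'->B->R'->A->plug->D
Char 2 ('C'): step: R->7, L=7; C->plug->C->R->F->L->F->refl->E->L'->B->R'->E->plug->E
Char 3 ('A'): step: R->0, L->0 (L advanced); A->plug->D->R->A->L->D->refl->A->L'->F->R'->F->plug->G
Char 4 ('C'): step: R->1, L=0; C->plug->C->R->H->L->H->refl->C->L'->G->R'->F->plug->G
Char 5 ('B'): step: R->2, L=0; B->plug->B->R->G->L->C->refl->H->L'->H->R'->F->plug->G
Char 6 ('A'): step: R->3, L=0; A->plug->D->R->E->L->E->refl->F->L'->B->R'->G->plug->F
Char 7 ('H'): step: R->4, L=0; H->plug->H->R->E->L->E->refl->F->L'->B->R'->B->plug->B
Char 8 ('E'): step: R->5, L=0; E->plug->E->R->H->L->H->refl->C->L'->G->R'->F->plug->G
Char 9 ('H'): step: R->6, L=0; H->plug->H->R->H->L->H->refl->C->L'->G->R'->D->plug->A
Char 10 ('D'): step: R->7, L=0; D->plug->A->R->C->L->G->refl->B->L'->D->R'->B->plug->B

Answer: DEGGGFBGAB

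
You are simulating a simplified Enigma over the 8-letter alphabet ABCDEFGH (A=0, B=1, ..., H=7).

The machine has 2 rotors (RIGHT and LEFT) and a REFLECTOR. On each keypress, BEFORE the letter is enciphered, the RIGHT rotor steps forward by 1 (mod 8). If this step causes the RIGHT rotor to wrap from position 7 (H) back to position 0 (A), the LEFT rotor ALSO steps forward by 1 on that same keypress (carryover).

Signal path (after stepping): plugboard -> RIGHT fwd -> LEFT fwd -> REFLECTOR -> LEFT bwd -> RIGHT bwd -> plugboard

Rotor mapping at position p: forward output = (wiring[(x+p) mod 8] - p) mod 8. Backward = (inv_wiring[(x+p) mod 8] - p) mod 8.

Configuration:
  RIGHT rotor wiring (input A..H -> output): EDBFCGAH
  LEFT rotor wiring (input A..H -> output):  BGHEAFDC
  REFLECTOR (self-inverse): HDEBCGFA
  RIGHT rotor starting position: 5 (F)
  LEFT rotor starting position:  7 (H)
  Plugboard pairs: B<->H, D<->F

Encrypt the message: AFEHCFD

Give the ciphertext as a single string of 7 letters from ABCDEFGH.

Char 1 ('A'): step: R->6, L=7; A->plug->A->R->C->L->H->refl->A->L'->D->R'->E->plug->E
Char 2 ('F'): step: R->7, L=7; F->plug->D->R->C->L->H->refl->A->L'->D->R'->F->plug->D
Char 3 ('E'): step: R->0, L->0 (L advanced); E->plug->E->R->C->L->H->refl->A->L'->E->R'->A->plug->A
Char 4 ('H'): step: R->1, L=0; H->plug->B->R->A->L->B->refl->D->L'->G->R'->G->plug->G
Char 5 ('C'): step: R->2, L=0; C->plug->C->R->A->L->B->refl->D->L'->G->R'->E->plug->E
Char 6 ('F'): step: R->3, L=0; F->plug->D->R->F->L->F->refl->G->L'->B->R'->F->plug->D
Char 7 ('D'): step: R->4, L=0; D->plug->F->R->H->L->C->refl->E->L'->D->R'->D->plug->F

Answer: EDAGEDF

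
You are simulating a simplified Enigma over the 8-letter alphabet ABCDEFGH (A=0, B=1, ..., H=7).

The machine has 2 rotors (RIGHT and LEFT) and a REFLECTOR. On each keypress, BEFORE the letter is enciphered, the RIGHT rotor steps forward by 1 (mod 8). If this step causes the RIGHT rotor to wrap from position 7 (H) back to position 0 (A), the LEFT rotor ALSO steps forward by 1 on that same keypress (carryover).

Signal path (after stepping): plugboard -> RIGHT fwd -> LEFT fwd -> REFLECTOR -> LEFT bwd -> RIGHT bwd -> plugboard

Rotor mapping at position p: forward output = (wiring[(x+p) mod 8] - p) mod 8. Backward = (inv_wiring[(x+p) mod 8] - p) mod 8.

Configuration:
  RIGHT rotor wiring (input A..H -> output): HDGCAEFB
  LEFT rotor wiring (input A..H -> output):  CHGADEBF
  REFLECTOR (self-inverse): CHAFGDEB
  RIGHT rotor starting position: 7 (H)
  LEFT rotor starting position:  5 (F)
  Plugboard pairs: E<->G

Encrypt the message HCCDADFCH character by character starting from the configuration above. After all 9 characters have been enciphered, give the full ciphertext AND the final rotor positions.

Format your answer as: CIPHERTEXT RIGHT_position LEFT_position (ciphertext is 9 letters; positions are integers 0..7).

Answer: BGBADADEC 0 7

Derivation:
Char 1 ('H'): step: R->0, L->6 (L advanced); H->plug->H->R->B->L->H->refl->B->L'->D->R'->B->plug->B
Char 2 ('C'): step: R->1, L=6; C->plug->C->R->B->L->H->refl->B->L'->D->R'->E->plug->G
Char 3 ('C'): step: R->2, L=6; C->plug->C->R->G->L->F->refl->D->L'->A->R'->B->plug->B
Char 4 ('D'): step: R->3, L=6; D->plug->D->R->C->L->E->refl->G->L'->H->R'->A->plug->A
Char 5 ('A'): step: R->4, L=6; A->plug->A->R->E->L->A->refl->C->L'->F->R'->D->plug->D
Char 6 ('D'): step: R->5, L=6; D->plug->D->R->C->L->E->refl->G->L'->H->R'->A->plug->A
Char 7 ('F'): step: R->6, L=6; F->plug->F->R->E->L->A->refl->C->L'->F->R'->D->plug->D
Char 8 ('C'): step: R->7, L=6; C->plug->C->R->E->L->A->refl->C->L'->F->R'->G->plug->E
Char 9 ('H'): step: R->0, L->7 (L advanced); H->plug->H->R->B->L->D->refl->F->L'->G->R'->C->plug->C
Final: ciphertext=BGBADADEC, RIGHT=0, LEFT=7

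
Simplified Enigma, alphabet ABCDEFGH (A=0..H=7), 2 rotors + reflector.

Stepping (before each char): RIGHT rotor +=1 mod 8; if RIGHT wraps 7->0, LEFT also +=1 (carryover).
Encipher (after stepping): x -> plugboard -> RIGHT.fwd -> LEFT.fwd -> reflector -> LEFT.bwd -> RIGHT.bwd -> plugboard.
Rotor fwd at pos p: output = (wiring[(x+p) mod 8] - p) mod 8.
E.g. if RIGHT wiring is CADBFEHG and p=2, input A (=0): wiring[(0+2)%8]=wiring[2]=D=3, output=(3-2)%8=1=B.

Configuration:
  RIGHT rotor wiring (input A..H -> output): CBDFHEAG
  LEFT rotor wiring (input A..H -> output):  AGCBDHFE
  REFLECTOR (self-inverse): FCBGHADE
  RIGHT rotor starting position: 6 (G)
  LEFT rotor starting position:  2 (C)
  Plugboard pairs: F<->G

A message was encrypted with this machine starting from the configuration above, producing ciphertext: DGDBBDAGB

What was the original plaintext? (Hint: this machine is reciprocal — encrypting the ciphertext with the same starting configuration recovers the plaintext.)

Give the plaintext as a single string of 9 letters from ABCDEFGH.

Answer: ECAGEFHAD

Derivation:
Char 1 ('D'): step: R->7, L=2; D->plug->D->R->E->L->D->refl->G->L'->G->R'->E->plug->E
Char 2 ('G'): step: R->0, L->3 (L advanced); G->plug->F->R->E->L->B->refl->C->L'->D->R'->C->plug->C
Char 3 ('D'): step: R->1, L=3; D->plug->D->R->G->L->D->refl->G->L'->A->R'->A->plug->A
Char 4 ('B'): step: R->2, L=3; B->plug->B->R->D->L->C->refl->B->L'->E->R'->F->plug->G
Char 5 ('B'): step: R->3, L=3; B->plug->B->R->E->L->B->refl->C->L'->D->R'->E->plug->E
Char 6 ('D'): step: R->4, L=3; D->plug->D->R->C->L->E->refl->H->L'->H->R'->G->plug->F
Char 7 ('A'): step: R->5, L=3; A->plug->A->R->H->L->H->refl->E->L'->C->R'->H->plug->H
Char 8 ('G'): step: R->6, L=3; G->plug->F->R->H->L->H->refl->E->L'->C->R'->A->plug->A
Char 9 ('B'): step: R->7, L=3; B->plug->B->R->D->L->C->refl->B->L'->E->R'->D->plug->D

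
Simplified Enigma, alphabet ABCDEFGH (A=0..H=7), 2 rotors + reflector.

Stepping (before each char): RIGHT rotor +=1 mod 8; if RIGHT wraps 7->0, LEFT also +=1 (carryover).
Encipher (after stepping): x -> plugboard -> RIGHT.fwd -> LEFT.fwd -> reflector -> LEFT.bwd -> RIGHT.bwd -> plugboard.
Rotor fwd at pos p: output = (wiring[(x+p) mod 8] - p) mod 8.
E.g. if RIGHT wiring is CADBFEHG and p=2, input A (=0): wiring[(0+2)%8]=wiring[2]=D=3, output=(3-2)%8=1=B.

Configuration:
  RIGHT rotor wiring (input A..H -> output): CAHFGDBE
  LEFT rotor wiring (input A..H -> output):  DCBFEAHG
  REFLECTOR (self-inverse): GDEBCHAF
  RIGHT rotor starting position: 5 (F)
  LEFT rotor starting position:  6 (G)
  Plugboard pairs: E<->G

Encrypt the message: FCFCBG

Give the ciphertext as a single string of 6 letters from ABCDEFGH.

Answer: AGEADB

Derivation:
Char 1 ('F'): step: R->6, L=6; F->plug->F->R->H->L->C->refl->E->L'->D->R'->A->plug->A
Char 2 ('C'): step: R->7, L=6; C->plug->C->R->B->L->A->refl->G->L'->G->R'->E->plug->G
Char 3 ('F'): step: R->0, L->7 (L advanced); F->plug->F->R->D->L->C->refl->E->L'->B->R'->G->plug->E
Char 4 ('C'): step: R->1, L=7; C->plug->C->R->E->L->G->refl->A->L'->H->R'->A->plug->A
Char 5 ('B'): step: R->2, L=7; B->plug->B->R->D->L->C->refl->E->L'->B->R'->D->plug->D
Char 6 ('G'): step: R->3, L=7; G->plug->E->R->B->L->E->refl->C->L'->D->R'->B->plug->B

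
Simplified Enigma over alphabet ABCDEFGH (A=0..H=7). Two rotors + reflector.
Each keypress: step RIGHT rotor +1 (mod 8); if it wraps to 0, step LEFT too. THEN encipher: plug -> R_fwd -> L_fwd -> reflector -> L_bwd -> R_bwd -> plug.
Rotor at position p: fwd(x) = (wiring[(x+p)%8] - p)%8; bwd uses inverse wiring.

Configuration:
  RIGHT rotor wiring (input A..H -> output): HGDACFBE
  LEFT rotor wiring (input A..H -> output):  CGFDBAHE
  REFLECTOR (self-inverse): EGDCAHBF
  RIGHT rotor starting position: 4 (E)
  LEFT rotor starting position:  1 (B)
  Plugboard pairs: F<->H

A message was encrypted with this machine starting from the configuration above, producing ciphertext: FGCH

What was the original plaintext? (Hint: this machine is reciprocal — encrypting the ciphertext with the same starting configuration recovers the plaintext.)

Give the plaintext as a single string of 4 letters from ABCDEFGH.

Answer: CDAD

Derivation:
Char 1 ('F'): step: R->5, L=1; F->plug->H->R->F->L->G->refl->B->L'->H->R'->C->plug->C
Char 2 ('G'): step: R->6, L=1; G->plug->G->R->E->L->H->refl->F->L'->A->R'->D->plug->D
Char 3 ('C'): step: R->7, L=1; C->plug->C->R->H->L->B->refl->G->L'->F->R'->A->plug->A
Char 4 ('H'): step: R->0, L->2 (L advanced); H->plug->F->R->F->L->C->refl->D->L'->A->R'->D->plug->D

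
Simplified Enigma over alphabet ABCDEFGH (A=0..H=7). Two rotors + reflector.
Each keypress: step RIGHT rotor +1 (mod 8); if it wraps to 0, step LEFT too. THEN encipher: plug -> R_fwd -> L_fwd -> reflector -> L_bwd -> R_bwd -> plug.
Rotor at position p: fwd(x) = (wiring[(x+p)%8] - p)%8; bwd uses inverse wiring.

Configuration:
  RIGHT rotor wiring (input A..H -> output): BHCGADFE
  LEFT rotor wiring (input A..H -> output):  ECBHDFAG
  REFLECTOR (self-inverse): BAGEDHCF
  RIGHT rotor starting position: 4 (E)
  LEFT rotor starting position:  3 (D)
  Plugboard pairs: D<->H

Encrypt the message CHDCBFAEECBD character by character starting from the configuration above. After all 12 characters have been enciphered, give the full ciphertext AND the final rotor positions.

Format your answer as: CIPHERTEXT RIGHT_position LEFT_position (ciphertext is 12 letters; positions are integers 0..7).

Char 1 ('C'): step: R->5, L=3; C->plug->C->R->H->L->G->refl->C->L'->C->R'->E->plug->E
Char 2 ('H'): step: R->6, L=3; H->plug->D->R->B->L->A->refl->B->L'->F->R'->H->plug->D
Char 3 ('D'): step: R->7, L=3; D->plug->H->R->G->L->H->refl->F->L'->D->R'->D->plug->H
Char 4 ('C'): step: R->0, L->4 (L advanced); C->plug->C->R->C->L->E->refl->D->L'->H->R'->B->plug->B
Char 5 ('B'): step: R->1, L=4; B->plug->B->R->B->L->B->refl->A->L'->E->R'->F->plug->F
Char 6 ('F'): step: R->2, L=4; F->plug->F->R->C->L->E->refl->D->L'->H->R'->G->plug->G
Char 7 ('A'): step: R->3, L=4; A->plug->A->R->D->L->C->refl->G->L'->F->R'->B->plug->B
Char 8 ('E'): step: R->4, L=4; E->plug->E->R->F->L->G->refl->C->L'->D->R'->F->plug->F
Char 9 ('E'): step: R->5, L=4; E->plug->E->R->C->L->E->refl->D->L'->H->R'->C->plug->C
Char 10 ('C'): step: R->6, L=4; C->plug->C->R->D->L->C->refl->G->L'->F->R'->H->plug->D
Char 11 ('B'): step: R->7, L=4; B->plug->B->R->C->L->E->refl->D->L'->H->R'->E->plug->E
Char 12 ('D'): step: R->0, L->5 (L advanced); D->plug->H->R->E->L->F->refl->H->L'->D->R'->F->plug->F
Final: ciphertext=EDHBFGBFCDEF, RIGHT=0, LEFT=5

Answer: EDHBFGBFCDEF 0 5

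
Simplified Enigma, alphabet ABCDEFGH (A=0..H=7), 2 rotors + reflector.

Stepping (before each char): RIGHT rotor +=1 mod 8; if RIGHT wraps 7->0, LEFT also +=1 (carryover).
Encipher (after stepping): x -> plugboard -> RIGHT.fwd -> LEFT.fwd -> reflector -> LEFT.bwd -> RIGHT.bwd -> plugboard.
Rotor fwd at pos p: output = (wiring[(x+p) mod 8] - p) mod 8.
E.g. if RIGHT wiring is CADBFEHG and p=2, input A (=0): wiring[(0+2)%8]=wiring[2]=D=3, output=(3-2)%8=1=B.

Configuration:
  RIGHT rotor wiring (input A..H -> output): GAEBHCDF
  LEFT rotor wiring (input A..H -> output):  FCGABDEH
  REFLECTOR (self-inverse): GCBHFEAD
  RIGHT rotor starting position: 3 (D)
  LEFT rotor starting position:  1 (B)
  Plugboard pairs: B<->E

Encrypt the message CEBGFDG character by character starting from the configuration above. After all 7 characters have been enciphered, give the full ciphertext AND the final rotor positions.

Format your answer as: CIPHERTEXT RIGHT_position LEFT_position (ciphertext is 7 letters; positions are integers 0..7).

Char 1 ('C'): step: R->4, L=1; C->plug->C->R->H->L->E->refl->F->L'->B->R'->D->plug->D
Char 2 ('E'): step: R->5, L=1; E->plug->B->R->G->L->G->refl->A->L'->D->R'->E->plug->B
Char 3 ('B'): step: R->6, L=1; B->plug->E->R->G->L->G->refl->A->L'->D->R'->F->plug->F
Char 4 ('G'): step: R->7, L=1; G->plug->G->R->D->L->A->refl->G->L'->G->R'->A->plug->A
Char 5 ('F'): step: R->0, L->2 (L advanced); F->plug->F->R->C->L->H->refl->D->L'->G->R'->A->plug->A
Char 6 ('D'): step: R->1, L=2; D->plug->D->R->G->L->D->refl->H->L'->C->R'->F->plug->F
Char 7 ('G'): step: R->2, L=2; G->plug->G->R->E->L->C->refl->B->L'->D->R'->F->plug->F
Final: ciphertext=DBFAAFF, RIGHT=2, LEFT=2

Answer: DBFAAFF 2 2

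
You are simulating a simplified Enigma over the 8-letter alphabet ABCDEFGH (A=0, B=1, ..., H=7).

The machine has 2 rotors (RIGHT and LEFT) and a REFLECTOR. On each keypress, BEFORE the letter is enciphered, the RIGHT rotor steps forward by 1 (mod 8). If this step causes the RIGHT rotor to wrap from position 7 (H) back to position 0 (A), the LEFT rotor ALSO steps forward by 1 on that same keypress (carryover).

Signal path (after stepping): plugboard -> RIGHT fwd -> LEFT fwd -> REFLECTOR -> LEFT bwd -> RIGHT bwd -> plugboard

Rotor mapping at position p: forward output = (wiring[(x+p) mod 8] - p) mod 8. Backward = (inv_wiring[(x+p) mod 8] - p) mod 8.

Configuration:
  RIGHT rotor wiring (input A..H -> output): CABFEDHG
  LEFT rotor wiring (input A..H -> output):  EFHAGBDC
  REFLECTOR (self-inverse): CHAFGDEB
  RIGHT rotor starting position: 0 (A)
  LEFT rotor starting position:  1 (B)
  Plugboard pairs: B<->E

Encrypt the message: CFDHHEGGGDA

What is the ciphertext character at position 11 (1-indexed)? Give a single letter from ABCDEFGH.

Char 1 ('C'): step: R->1, L=1; C->plug->C->R->E->L->A->refl->C->L'->F->R'->G->plug->G
Char 2 ('F'): step: R->2, L=1; F->plug->F->R->E->L->A->refl->C->L'->F->R'->E->plug->B
Char 3 ('D'): step: R->3, L=1; D->plug->D->R->E->L->A->refl->C->L'->F->R'->G->plug->G
Char 4 ('H'): step: R->4, L=1; H->plug->H->R->B->L->G->refl->E->L'->A->R'->A->plug->A
Char 5 ('H'): step: R->5, L=1; H->plug->H->R->H->L->D->refl->F->L'->D->R'->E->plug->B
Char 6 ('E'): step: R->6, L=1; E->plug->B->R->A->L->E->refl->G->L'->B->R'->A->plug->A
Char 7 ('G'): step: R->7, L=1; G->plug->G->R->E->L->A->refl->C->L'->F->R'->F->plug->F
Char 8 ('G'): step: R->0, L->2 (L advanced); G->plug->G->R->H->L->D->refl->F->L'->A->R'->B->plug->E
Char 9 ('G'): step: R->1, L=2; G->plug->G->R->F->L->A->refl->C->L'->G->R'->F->plug->F
Char 10 ('D'): step: R->2, L=2; D->plug->D->R->B->L->G->refl->E->L'->C->R'->C->plug->C
Char 11 ('A'): step: R->3, L=2; A->plug->A->R->C->L->E->refl->G->L'->B->R'->B->plug->E

E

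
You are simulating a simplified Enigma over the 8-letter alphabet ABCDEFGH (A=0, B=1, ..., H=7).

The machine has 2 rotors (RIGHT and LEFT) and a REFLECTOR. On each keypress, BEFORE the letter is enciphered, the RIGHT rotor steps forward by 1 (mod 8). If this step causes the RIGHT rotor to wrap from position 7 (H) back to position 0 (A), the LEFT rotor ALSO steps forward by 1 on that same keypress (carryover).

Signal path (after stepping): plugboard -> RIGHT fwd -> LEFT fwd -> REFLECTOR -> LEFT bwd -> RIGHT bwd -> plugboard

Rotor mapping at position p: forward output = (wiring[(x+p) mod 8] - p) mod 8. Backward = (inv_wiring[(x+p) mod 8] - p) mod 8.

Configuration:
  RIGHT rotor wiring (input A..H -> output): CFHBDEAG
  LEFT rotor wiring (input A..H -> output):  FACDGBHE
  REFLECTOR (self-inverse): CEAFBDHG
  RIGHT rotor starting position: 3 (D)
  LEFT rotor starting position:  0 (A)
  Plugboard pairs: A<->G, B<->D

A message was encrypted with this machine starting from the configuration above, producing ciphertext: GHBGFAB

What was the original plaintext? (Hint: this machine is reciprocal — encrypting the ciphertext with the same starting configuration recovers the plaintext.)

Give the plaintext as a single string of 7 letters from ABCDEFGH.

Char 1 ('G'): step: R->4, L=0; G->plug->A->R->H->L->E->refl->B->L'->F->R'->H->plug->H
Char 2 ('H'): step: R->5, L=0; H->plug->H->R->G->L->H->refl->G->L'->E->R'->G->plug->A
Char 3 ('B'): step: R->6, L=0; B->plug->D->R->H->L->E->refl->B->L'->F->R'->G->plug->A
Char 4 ('G'): step: R->7, L=0; G->plug->A->R->H->L->E->refl->B->L'->F->R'->G->plug->A
Char 5 ('F'): step: R->0, L->1 (L advanced); F->plug->F->R->E->L->A->refl->C->L'->C->R'->A->plug->G
Char 6 ('A'): step: R->1, L=1; A->plug->G->R->F->L->G->refl->H->L'->A->R'->C->plug->C
Char 7 ('B'): step: R->2, L=1; B->plug->D->R->C->L->C->refl->A->L'->E->R'->F->plug->F

Answer: HAAAGCF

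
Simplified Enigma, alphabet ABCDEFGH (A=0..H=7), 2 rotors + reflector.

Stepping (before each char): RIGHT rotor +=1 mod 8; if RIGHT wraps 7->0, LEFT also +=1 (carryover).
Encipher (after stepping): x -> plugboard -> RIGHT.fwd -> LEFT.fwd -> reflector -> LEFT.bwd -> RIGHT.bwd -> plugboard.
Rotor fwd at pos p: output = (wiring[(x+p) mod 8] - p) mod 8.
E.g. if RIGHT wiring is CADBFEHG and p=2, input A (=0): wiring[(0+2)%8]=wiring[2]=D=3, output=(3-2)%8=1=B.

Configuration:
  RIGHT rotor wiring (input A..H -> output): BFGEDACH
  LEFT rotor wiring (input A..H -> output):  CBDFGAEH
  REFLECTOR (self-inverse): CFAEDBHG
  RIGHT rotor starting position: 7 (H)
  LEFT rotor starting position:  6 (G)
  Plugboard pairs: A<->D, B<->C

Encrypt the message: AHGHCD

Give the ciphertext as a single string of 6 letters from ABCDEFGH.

Answer: CAADEF

Derivation:
Char 1 ('A'): step: R->0, L->7 (L advanced); A->plug->D->R->E->L->G->refl->H->L'->F->R'->B->plug->C
Char 2 ('H'): step: R->1, L=7; H->plug->H->R->A->L->A->refl->C->L'->C->R'->D->plug->A
Char 3 ('G'): step: R->2, L=7; G->plug->G->R->H->L->F->refl->B->L'->G->R'->D->plug->A
Char 4 ('H'): step: R->3, L=7; H->plug->H->R->D->L->E->refl->D->L'->B->R'->A->plug->D
Char 5 ('C'): step: R->4, L=7; C->plug->B->R->E->L->G->refl->H->L'->F->R'->E->plug->E
Char 6 ('D'): step: R->5, L=7; D->plug->A->R->D->L->E->refl->D->L'->B->R'->F->plug->F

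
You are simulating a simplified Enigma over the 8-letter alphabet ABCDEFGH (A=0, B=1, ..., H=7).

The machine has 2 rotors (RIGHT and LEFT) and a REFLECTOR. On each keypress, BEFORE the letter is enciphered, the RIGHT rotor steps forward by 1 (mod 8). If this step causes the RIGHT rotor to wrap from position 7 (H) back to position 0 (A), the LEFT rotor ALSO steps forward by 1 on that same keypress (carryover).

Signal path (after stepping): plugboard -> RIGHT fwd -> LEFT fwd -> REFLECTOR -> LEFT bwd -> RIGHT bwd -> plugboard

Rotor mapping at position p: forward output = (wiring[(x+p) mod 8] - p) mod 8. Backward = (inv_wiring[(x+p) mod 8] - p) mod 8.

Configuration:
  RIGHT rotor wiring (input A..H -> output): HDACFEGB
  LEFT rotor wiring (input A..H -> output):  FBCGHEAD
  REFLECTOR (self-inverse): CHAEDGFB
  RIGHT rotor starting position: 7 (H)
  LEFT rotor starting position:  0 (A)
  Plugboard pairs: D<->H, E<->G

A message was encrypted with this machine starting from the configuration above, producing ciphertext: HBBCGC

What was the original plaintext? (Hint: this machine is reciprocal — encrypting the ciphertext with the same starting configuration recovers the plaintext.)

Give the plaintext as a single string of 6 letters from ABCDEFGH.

Answer: BHADCA

Derivation:
Char 1 ('H'): step: R->0, L->1 (L advanced); H->plug->D->R->C->L->F->refl->G->L'->D->R'->B->plug->B
Char 2 ('B'): step: R->1, L=1; B->plug->B->R->H->L->E->refl->D->L'->E->R'->D->plug->H
Char 3 ('B'): step: R->2, L=1; B->plug->B->R->A->L->A->refl->C->L'->G->R'->A->plug->A
Char 4 ('C'): step: R->3, L=1; C->plug->C->R->B->L->B->refl->H->L'->F->R'->H->plug->D
Char 5 ('G'): step: R->4, L=1; G->plug->E->R->D->L->G->refl->F->L'->C->R'->C->plug->C
Char 6 ('C'): step: R->5, L=1; C->plug->C->R->E->L->D->refl->E->L'->H->R'->A->plug->A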